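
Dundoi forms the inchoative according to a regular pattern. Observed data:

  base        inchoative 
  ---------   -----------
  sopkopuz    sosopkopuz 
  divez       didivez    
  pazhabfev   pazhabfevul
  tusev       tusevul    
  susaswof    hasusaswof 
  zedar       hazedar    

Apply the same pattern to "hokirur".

"hokirur" ends in -r. The one such stem in the data (zedar → hazedar) adds the prefix ha-, so the same rule applies.
So hokirur → hahokirur.

hahokirur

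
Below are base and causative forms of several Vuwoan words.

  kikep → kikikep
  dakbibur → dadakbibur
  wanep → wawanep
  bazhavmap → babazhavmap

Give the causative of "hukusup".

huhukusup

Every pair shown (kikep → kikikep, dakbibur → dadakbibur, wanep → wawanep, …) follows the same rule: repeat the first consonant+vowel as a prefix.
So hukusup → huhukusup.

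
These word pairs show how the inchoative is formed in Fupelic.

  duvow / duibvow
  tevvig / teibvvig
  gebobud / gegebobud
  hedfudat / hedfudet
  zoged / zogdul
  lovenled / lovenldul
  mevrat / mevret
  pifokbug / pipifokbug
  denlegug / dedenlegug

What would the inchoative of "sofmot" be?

soibfmot

"sofmot" has last vowel 'o'. The one such stem in the data (duvow → duibvow) inserts -ib- after the first vowel (as does tevvig), so the same rule applies.
So sofmot → soibfmot.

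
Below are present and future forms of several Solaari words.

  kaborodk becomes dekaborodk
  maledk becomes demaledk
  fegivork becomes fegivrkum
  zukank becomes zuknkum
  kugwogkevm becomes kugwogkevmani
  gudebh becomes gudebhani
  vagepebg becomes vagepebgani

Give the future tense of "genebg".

"genebg" has second-to-last letter 'b'. The stems whose second-to-last letter is 'b' (gudebh → gudebhani, vagepebg → vagepebgani) add -ani.
So genebg → genebgani.

genebgani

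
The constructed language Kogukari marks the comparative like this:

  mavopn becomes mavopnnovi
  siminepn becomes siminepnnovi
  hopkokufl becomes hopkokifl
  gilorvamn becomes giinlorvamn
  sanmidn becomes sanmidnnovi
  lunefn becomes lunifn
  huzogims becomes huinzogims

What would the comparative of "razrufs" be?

gilorvamn and lunefn both end in -n yet inflect differently (giinlorvamn, lunifn), so the final letter is not what conditions the rule; the second-to-last letter is.
"razrufs" has second-to-last letter 'f'. The stems whose second-to-last letter is 'f' (hopkokufl → hopkokifl, lunefn → lunifn) change the last vowel to 'i'.
So razrufs → razrifs.

razrifs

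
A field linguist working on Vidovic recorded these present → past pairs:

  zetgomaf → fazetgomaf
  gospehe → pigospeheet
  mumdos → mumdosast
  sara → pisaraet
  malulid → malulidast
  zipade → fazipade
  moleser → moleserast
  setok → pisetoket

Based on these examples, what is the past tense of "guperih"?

gospehe and zipade both end in -e yet inflect differently (pigospeheet, fazipade), so the final letter is not what conditions the rule; the first letter is.
"guperih" begins with g-. The one such stem in the data (gospehe → pigospeheet) adds pi- … -et around the stem, so the same rule applies.
The other patterns: stems beginning with m- add -ast; stems beginning with z- add the prefix fa-.
So guperih → piguperihet.

piguperihet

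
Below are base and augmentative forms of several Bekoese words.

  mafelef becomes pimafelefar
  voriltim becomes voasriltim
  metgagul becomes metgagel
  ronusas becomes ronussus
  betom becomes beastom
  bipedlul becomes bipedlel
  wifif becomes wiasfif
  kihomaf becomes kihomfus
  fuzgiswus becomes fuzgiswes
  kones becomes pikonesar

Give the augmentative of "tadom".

kones and fuzgiswus both end in -s yet inflect differently (pikonesar, fuzgiswes), so the final letter is not what conditions the rule; the last vowel is.
"tadom" has last vowel 'o'. The one such stem in the data (betom → beastom) inserts -as- after the first vowel (as do voriltim, wifif), so the same rule applies.
The other patterns: stems whose last vowel is 'e' add pi- … -ar around the stem; stems whose last vowel is 'u' change the last vowel to 'e'; stems whose last vowel is 'a' delete the last vowel and add -us.
So tadom → taasdom.

taasdom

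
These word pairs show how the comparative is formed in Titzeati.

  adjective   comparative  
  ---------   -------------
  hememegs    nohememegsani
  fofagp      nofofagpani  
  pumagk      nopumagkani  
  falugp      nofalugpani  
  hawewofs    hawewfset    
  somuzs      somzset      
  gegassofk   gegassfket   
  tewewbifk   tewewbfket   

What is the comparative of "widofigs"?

hememegs and hawewofs both end in -s yet inflect differently (nohememegsani, hawewfset), so the final letter is not what conditions the rule; the second-to-last letter is.
"widofigs" has second-to-last letter 'g'. The stems whose second-to-last letter is 'g' (hememegs → nohememegsani, fofagp → nofofagpani, pumagk → nopumagkani) add no- … -ani around the stem.
The other pattern: stems whose second-to-last letter is 'f' or 'z' delete the last vowel and add -et.
So widofigs → nowidofigsani.

nowidofigsani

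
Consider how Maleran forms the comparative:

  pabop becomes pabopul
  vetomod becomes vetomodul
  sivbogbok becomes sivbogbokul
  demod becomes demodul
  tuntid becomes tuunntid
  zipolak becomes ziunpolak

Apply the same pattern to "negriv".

neungriv

vetomod and tuntid both end in -d yet inflect differently (vetomodul, tuunntid), so the final letter is not what conditions the rule; the last vowel is.
"negriv" has last vowel 'i'. The one such stem in the data (tuntid → tuunntid) inserts -un- after the first vowel (as does zipolak), so the same rule applies.
So negriv → neungriv.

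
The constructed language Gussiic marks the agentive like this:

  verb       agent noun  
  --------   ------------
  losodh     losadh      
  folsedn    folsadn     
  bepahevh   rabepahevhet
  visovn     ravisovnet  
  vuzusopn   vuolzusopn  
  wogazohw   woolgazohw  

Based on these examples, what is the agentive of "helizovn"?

"helizovn" has second-to-last letter 'v'. The stems whose second-to-last letter is 'v' (bepahevh → rabepahevhet, visovn → ravisovnet) add ra- … -et around the stem.
So helizovn → rahelizovnet.

rahelizovnet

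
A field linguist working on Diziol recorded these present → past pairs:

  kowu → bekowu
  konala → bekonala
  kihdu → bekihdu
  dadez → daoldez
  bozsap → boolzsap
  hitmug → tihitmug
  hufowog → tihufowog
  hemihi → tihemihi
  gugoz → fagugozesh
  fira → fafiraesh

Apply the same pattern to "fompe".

dadez and gugoz both end in -z yet inflect differently (daoldez, fagugozesh), so the final letter is not what conditions the rule; the first letter is.
"fompe" begins with f-. The one such stem in the data (fira → fafiraesh) adds fa- … -esh around the stem, so the same rule applies.
So fompe → fafompeesh.

fafompeesh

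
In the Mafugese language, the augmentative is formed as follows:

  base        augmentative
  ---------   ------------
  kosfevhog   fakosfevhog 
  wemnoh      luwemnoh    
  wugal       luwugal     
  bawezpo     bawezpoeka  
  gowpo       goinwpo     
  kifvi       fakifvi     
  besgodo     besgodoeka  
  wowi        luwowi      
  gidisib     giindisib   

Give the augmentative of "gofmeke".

"gofmeke" begins with g-. The stems beginning with g- (gidisib → giindisib, gowpo → goinwpo) insert -in- after the first vowel.
The other patterns: stems beginning with w- add the prefix lu-; stems beginning with b- add -eka; stems beginning with k- add the prefix fa-.
So gofmeke → goinfmeke.

goinfmeke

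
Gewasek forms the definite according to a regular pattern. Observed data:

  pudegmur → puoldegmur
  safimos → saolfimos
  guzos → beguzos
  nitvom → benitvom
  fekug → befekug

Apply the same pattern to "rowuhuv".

safimos and guzos both end in -s yet inflect differently (saolfimos, beguzos), so the final letter is not what conditions the rule; the number of vowels is.
"rowuhuv" has 3 vowels. The stems with 3 vowels (safimos → saolfimos, pudegmur → puoldegmur) insert -ol- after the first vowel.
The other pattern: stems with 2 vowels add the prefix be-.
So rowuhuv → roolwuhuv.

roolwuhuv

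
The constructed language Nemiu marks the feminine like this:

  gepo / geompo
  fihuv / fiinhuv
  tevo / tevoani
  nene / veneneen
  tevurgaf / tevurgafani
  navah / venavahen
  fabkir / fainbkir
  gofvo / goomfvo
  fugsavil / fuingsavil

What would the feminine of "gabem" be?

tevo and gepo both end in -o yet inflect differently (tevoani, geompo), so the final letter is not what conditions the rule; the first letter is.
"gabem" begins with g-. The stems beginning with g- (gepo → geompo, gofvo → goomfvo) insert -om- after the first vowel.
The other patterns: stems beginning with n- add ve- … -en around the stem; stems beginning with t- add -ani; stems beginning with f- insert -in- after the first vowel.
So gabem → gaombem.

gaombem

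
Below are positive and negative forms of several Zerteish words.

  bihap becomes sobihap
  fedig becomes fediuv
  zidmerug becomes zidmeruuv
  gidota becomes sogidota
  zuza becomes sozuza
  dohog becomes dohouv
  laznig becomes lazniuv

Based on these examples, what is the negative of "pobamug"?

zidmerug and zuza both begin with z- yet inflect differently (zidmeruuv, sozuza), so the first letter is not what conditions the rule; the final letter is.
"pobamug" ends in -g. The stems ending in -g (zidmerug → zidmeruuv, dohog → dohouv, fedig → fediuv) drop the final letter and add -uv.
The other pattern: stems ending in -a or -p add the prefix so-.
So pobamug → pobamuuv.

pobamuuv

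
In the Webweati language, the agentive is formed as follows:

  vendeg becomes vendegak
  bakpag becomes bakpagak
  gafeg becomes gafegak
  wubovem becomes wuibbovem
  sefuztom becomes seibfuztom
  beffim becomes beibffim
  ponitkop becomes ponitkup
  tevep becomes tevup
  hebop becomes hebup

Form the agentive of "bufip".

bufup

vendeg and wubovem both have last vowel 'e' yet inflect differently (vendegak, wuibbovem), so the last vowel is not what conditions the rule; the final letter is.
"bufip" ends in -p. The stems ending in -p (ponitkop → ponitkup, tevep → tevup, hebop → hebup) change the last vowel to 'u'.
The other patterns: stems ending in -g add -ak; stems ending in -m insert -ib- after the first vowel.
So bufip → bufup.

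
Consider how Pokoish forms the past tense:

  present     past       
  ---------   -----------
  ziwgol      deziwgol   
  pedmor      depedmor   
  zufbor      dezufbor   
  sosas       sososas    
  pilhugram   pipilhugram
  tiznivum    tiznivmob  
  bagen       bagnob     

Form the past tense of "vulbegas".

vuvulbegas

pilhugram and tiznivum both end in -m yet inflect differently (pipilhugram, tiznivmob), so the final letter is not what conditions the rule; the last vowel is.
"vulbegas" has last vowel 'a'. The stems whose last vowel is 'a' (sosas → sososas, pilhugram → pipilhugram) repeat the first consonant+vowel as a prefix.
So vulbegas → vuvulbegas.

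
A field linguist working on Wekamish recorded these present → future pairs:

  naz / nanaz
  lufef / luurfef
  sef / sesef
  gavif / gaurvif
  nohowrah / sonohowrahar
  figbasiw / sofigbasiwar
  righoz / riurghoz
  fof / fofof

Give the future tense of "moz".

"moz" has 1 vowel. The stems with 1 vowel (naz → nanaz, sef → sesef, fof → fofof) repeat the first consonant+vowel as a prefix.
So moz → momoz.

momoz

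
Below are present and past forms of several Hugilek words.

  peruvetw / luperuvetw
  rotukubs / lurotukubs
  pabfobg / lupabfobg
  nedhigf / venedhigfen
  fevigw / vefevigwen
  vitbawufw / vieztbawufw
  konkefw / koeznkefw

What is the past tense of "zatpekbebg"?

"zatpekbebg" has second-to-last letter 'b'. The stems whose second-to-last letter is 'b' (rotukubs → lurotukubs, pabfobg → lupabfobg) add the prefix lu-.
The other patterns: stems whose second-to-last letter is 'g' add ve- … -en around the stem; stems whose second-to-last letter is 'f' insert -ez- after the first vowel.
So zatpekbebg → luzatpekbebg.

luzatpekbebg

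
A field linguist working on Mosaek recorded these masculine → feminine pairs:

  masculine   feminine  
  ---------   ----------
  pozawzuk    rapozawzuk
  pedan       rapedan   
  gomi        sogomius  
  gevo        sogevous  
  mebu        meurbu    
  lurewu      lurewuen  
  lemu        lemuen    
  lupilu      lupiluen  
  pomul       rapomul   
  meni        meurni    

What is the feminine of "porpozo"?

raporpozo

"porpozo" begins with p-. The stems beginning with p- (pedan → rapedan, pozawzuk → rapozawzuk, pomul → rapomul) add the prefix ra-.
The other patterns: stems beginning with l- add -en; stems beginning with m- insert -ur- after the first vowel; stems beginning with g- add so- … -us around the stem.
So porpozo → raporpozo.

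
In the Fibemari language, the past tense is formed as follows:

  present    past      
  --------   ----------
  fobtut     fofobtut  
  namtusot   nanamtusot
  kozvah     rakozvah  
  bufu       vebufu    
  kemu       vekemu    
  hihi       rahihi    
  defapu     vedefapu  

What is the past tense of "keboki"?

rakeboki

defapu and fobtut both have last vowel 'u' yet inflect differently (vedefapu, fofobtut), so the last vowel is not what conditions the rule; the final letter is.
"keboki" ends in -i. The one such stem in the data (hihi → rahihi) adds the prefix ra-, so the same rule applies.
The other patterns: stems ending in -u add the prefix ve-; stems ending in -t repeat the first consonant+vowel as a prefix.
So keboki → rakeboki.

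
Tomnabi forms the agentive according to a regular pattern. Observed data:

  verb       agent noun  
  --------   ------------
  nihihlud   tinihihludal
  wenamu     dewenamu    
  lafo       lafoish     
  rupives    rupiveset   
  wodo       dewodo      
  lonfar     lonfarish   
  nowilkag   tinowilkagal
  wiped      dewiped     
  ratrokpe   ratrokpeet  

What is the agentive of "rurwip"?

rurwipet

"rurwip" begins with r-. The stems beginning with r- (rupives → rupiveset, ratrokpe → ratrokpeet) add -et.
The other patterns: stems beginning with l- add -ish; stems beginning with n- add ti- … -al around the stem; stems beginning with w- add the prefix de-.
So rurwip → rurwipet.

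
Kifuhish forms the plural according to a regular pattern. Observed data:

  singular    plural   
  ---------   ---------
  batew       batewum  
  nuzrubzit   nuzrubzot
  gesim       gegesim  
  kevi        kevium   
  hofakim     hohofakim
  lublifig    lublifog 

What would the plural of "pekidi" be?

pekidium

hofakim and lublifig both have last vowel 'i' yet inflect differently (hohofakim, lublifog), so the last vowel is not what conditions the rule; the final letter is.
"pekidi" ends in -i. The one such stem in the data (kevi → kevium) adds -um, so the same rule applies.
The other patterns: stems ending in -m repeat the first consonant+vowel as a prefix; stems ending in -g or -t change the last vowel to 'o'.
So pekidi → pekidium.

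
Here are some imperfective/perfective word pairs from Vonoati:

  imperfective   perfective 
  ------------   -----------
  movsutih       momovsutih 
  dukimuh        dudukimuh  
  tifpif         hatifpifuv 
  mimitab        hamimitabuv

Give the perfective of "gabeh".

movsutih and tifpif both have last vowel 'i' yet inflect differently (momovsutih, hatifpifuv), so the last vowel is not what conditions the rule; the final letter is.
"gabeh" ends in -h. The stems ending in -h (movsutih → momovsutih, dukimuh → dudukimuh) repeat the first consonant+vowel as a prefix.
The other pattern: stems ending in -b or -f add ha- … -uv around the stem.
So gabeh → gagabeh.

gagabeh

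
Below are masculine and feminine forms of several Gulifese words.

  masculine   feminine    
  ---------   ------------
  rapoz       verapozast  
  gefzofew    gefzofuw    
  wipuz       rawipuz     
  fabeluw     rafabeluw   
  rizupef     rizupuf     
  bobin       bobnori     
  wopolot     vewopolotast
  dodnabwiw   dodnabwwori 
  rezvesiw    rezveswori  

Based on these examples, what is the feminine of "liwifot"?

fabeluw and rezvesiw both end in -w yet inflect differently (rafabeluw, rezveswori), so the final letter is not what conditions the rule; the last vowel is.
"liwifot" has last vowel 'o'. The stems whose last vowel is 'o' (rapoz → verapozast, wopolot → vewopolotast) add ve- … -ast around the stem.
So liwifot → veliwifotast.

veliwifotast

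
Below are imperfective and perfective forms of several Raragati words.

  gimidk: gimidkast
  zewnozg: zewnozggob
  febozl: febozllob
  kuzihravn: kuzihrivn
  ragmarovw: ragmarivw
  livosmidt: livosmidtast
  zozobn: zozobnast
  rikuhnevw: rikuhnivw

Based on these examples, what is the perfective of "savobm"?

"savobm" has second-to-last letter 'b'. The one such stem in the data (zozobn → zozobnast) adds -ast, so the same rule applies.
So savobm → savobmast.

savobmast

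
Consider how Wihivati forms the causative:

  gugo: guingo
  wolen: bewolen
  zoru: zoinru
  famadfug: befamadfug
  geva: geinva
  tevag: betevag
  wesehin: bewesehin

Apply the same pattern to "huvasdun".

behuvasdun

zoru and famadfug both have last vowel 'u' yet inflect differently (zoinru, befamadfug), so the last vowel is not what conditions the rule; whether the stem ends in a vowel or a consonant is.
"huvasdun" ends in a consonant. The stems ending in a consonant (famadfug → befamadfug, wolen → bewolen, tevag → betevag) add the prefix be-.
So huvasdun → behuvasdun.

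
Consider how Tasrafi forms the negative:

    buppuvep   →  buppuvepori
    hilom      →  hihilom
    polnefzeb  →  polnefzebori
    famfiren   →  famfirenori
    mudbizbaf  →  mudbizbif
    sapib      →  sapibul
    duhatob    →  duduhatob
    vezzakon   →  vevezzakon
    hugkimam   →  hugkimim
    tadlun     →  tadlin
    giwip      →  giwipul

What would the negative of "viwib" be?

tadlun and vezzakon both end in -n yet inflect differently (tadlin, vevezzakon), so the final letter is not what conditions the rule; the last vowel is.
"viwib" has last vowel 'i'. The stems whose last vowel is 'i' (sapib → sapibul, giwip → giwipul) add -ul.
So viwib → viwibul.

viwibul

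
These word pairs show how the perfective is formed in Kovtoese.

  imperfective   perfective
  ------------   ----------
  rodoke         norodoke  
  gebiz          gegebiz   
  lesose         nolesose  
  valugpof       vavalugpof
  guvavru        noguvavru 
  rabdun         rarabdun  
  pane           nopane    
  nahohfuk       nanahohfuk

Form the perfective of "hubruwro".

nahohfuk and guvavru both have last vowel 'u' yet inflect differently (nanahohfuk, noguvavru), so the last vowel is not what conditions the rule; whether the stem ends in a vowel or a consonant is.
"hubruwro" ends in a vowel. The stems ending in a vowel (guvavru → noguvavru, pane → nopane, rodoke → norodoke) add the prefix no-.
The other pattern: stems ending in a consonant repeat the first consonant+vowel as a prefix.
So hubruwro → nohubruwro.

nohubruwro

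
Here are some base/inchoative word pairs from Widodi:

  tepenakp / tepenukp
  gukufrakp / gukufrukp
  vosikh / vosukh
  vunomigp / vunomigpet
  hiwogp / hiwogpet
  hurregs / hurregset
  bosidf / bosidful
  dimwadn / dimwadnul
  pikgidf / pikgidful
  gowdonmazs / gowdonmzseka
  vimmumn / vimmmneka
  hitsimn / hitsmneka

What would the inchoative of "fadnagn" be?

tepenakp and vunomigp both end in -p yet inflect differently (tepenukp, vunomigpet), so the final letter is not what conditions the rule; the second-to-last letter is.
"fadnagn" has second-to-last letter 'g'. The stems whose second-to-last letter is 'g' (vunomigp → vunomigpet, hiwogp → hiwogpet, hurregs → hurregset) add -et.
The other patterns: stems whose second-to-last letter is 'k' change the last vowel to 'u'; stems whose second-to-last letter is 'd' add -ul; stems whose second-to-last letter is 'm' or 'z' delete the last vowel and add -eka.
So fadnagn → fadnagnet.

fadnagnet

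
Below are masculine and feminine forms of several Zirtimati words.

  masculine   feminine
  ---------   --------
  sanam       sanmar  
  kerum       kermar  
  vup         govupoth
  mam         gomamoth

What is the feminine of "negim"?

negmar

sanam and mam both end in -m yet inflect differently (sanmar, gomamoth), so the final letter is not what conditions the rule; the number of vowels is.
"negim" has 2 vowels. The stems with 2 vowels (sanam → sanmar, kerum → kermar) delete the last vowel and add -ar.
So negim → negmar.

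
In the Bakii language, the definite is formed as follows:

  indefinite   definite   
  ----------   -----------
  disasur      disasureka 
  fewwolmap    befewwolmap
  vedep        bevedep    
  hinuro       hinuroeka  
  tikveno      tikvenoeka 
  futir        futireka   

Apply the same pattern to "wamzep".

bewamzep

fewwolmap and futir both begin with f- yet inflect differently (befewwolmap, futireka), so the first letter is not what conditions the rule; the final letter is.
"wamzep" ends in -p. The stems ending in -p (vedep → bevedep, fewwolmap → befewwolmap) add the prefix be-.
The other pattern: stems ending in -o or -r add -eka.
So wamzep → bewamzep.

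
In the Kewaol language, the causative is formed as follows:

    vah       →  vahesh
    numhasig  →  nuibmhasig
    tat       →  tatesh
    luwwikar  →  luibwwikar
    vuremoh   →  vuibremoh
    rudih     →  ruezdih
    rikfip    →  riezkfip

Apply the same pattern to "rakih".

"rakih" has 2 vowels. The stems with 2 vowels (rikfip → riezkfip, rudih → ruezdih) insert -ez- after the first vowel.
The other patterns: stems with 1 vowel add -esh; stems with 3 vowels insert -ib- after the first vowel.
So rakih → raezkih.

raezkih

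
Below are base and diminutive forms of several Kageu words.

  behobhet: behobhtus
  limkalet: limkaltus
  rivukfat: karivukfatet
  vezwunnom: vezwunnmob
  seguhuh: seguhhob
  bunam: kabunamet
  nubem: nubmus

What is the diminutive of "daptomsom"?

"daptomsom" has last vowel 'o'. The one such stem in the data (vezwunnom → vezwunnmob) deletes the last vowel and adds -ob (as does seguhuh), so the same rule applies.
The other patterns: stems whose last vowel is 'e' delete the last vowel and add -us; stems whose last vowel is 'a' add ka- … -et around the stem.
So daptomsom → daptomsmob.

daptomsmob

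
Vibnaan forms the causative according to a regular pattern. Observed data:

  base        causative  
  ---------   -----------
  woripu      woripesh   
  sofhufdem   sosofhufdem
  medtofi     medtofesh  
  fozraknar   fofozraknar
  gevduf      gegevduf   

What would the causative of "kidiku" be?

kidikesh

"kidiku" ends in a vowel. The stems ending in a vowel (woripu → woripesh, medtofi → medtofesh) drop the final letter and add -esh.
The other pattern: stems ending in a consonant repeat the first consonant+vowel as a prefix.
So kidiku → kidikesh.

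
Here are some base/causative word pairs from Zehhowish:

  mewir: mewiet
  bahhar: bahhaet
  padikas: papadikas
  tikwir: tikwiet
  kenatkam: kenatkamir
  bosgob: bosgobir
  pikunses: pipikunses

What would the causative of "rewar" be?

padikas and bahhar both have last vowel 'a' yet inflect differently (papadikas, bahhaet), so the last vowel is not what conditions the rule; the final letter is.
"rewar" ends in -r. The stems ending in -r (bahhar → bahhaet, tikwir → tikwiet, mewir → mewiet) drop the final letter and add -et.
The other patterns: stems ending in -s repeat the first consonant+vowel as a prefix; stems ending in -b or -m add -ir.
So rewar → rewaet.

rewaet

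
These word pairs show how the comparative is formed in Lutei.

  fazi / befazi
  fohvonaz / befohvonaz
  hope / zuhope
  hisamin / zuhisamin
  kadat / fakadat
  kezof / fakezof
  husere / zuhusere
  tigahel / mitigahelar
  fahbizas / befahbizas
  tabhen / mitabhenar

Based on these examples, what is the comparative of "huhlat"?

zuhuhlat

hisamin and tabhen both end in -n yet inflect differently (zuhisamin, mitabhenar), so the final letter is not what conditions the rule; the first letter is.
"huhlat" begins with h-. The stems beginning with h- (hope → zuhope, husere → zuhusere, hisamin → zuhisamin) add the prefix zu-.
So huhlat → zuhuhlat.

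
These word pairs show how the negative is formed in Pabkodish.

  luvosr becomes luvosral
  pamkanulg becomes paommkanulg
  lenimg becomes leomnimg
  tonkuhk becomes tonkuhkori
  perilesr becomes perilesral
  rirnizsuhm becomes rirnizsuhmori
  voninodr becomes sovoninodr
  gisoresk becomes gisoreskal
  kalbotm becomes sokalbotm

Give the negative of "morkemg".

moomrkemg

"morkemg" has second-to-last letter 'm'. The one such stem in the data (lenimg → leomnimg) inserts -om- after the first vowel (as does pamkanulg), so the same rule applies.
So morkemg → moomrkemg.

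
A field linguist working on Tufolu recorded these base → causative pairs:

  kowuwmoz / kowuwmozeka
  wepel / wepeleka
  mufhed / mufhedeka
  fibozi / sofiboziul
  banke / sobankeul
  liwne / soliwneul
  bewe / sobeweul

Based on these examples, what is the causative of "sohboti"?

sosohbotiul

"sohboti" ends in a vowel. The stems ending in a vowel (fibozi → sofiboziul, banke → sobankeul, liwne → soliwneul) add so- … -ul around the stem.
The other pattern: stems ending in a consonant add -eka.
So sohboti → sosohbotiul.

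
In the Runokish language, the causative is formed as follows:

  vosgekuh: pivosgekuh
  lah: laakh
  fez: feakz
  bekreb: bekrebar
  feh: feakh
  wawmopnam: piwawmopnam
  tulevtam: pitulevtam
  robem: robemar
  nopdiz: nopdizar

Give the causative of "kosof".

kosofar

"kosof" has 2 vowels. The stems with 2 vowels (bekreb → bekrebar, nopdiz → nopdizar, robem → robemar) add -ar.
So kosof → kosofar.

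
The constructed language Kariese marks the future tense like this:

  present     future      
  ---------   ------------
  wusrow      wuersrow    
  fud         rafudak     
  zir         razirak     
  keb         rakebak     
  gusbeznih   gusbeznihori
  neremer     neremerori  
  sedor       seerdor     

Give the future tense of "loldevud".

loldevudori

"loldevud" has 3 vowels. The stems with 3 vowels (gusbeznih → gusbeznihori, neremer → neremerori) add -ori.
So loldevud → loldevudori.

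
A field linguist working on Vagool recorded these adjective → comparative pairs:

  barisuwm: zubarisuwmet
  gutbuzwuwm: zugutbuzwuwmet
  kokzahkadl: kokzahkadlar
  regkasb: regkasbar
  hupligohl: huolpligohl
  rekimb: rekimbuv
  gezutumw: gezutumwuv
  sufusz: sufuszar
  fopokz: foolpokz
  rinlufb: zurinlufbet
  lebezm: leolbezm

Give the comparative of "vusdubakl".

vuolsdubakl

regkasb and rekimb both end in -b yet inflect differently (regkasbar, rekimbuv), so the final letter is not what conditions the rule; the second-to-last letter is.
"vusdubakl" has second-to-last letter 'k'. The one such stem in the data (fopokz → foolpokz) inserts -ol- after the first vowel (as do hupligohl, lebezm), so the same rule applies.
The other patterns: stems whose second-to-last letter is 'd' or 's' add -ar; stems whose second-to-last letter is 'm' add -uv; stems whose second-to-last letter is 'f' or 'w' add zu- … -et around the stem.
So vusdubakl → vuolsdubakl.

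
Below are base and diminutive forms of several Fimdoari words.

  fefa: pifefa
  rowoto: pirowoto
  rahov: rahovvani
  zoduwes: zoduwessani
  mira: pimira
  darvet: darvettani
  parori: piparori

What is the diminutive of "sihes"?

sihessani

rahov and rowoto both have last vowel 'o' yet inflect differently (rahovvani, pirowoto), so the last vowel is not what conditions the rule; whether the stem ends in a vowel or a consonant is.
"sihes" ends in a consonant. The stems ending in a consonant (darvet → darvettani, rahov → rahovvani, zoduwes → zoduwessani) double the final consonant and add -ani.
So sihes → sihessani.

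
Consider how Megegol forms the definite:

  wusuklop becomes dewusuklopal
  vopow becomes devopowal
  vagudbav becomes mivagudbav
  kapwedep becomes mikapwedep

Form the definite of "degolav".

midegolav

wusuklop and kapwedep both end in -p yet inflect differently (dewusuklopal, mikapwedep), so the final letter is not what conditions the rule; the last vowel is.
"degolav" has last vowel 'a'. The one such stem in the data (vagudbav → mivagudbav) adds the prefix mi-, so the same rule applies.
So degolav → midegolav.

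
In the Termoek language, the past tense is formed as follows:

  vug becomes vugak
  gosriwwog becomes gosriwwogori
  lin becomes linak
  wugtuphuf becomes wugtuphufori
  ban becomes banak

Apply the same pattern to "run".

runak

gosriwwog and vug both end in -g yet inflect differently (gosriwwogori, vugak), so the final letter is not what conditions the rule; the number of vowels is.
"run" has 1 vowel. The stems with 1 vowel (vug → vugak, ban → banak, lin → linak) add -ak.
So run → runak.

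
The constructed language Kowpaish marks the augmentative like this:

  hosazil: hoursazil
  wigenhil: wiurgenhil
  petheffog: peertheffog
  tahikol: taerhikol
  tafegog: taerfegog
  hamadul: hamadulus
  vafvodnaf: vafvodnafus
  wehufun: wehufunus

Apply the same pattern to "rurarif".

"rurarif" has last vowel 'i'. The stems whose last vowel is 'i' (hosazil → hoursazil, wigenhil → wiurgenhil) insert -ur- after the first vowel.
The other patterns: stems whose last vowel is 'o' insert -er- after the first vowel; stems whose last vowel is 'a' or 'u' add -us.
So rurarif → ruurrarif.

ruurrarif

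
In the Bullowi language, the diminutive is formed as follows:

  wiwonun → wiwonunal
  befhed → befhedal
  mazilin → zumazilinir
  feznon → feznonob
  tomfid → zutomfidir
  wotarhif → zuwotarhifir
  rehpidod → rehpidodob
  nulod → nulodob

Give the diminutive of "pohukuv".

nulod and tomfid both end in -d yet inflect differently (nulodob, zutomfidir), so the final letter is not what conditions the rule; the last vowel is.
"pohukuv" has last vowel 'u'. The one such stem in the data (wiwonun → wiwonunal) adds -al, so the same rule applies.
So pohukuv → pohukuval.

pohukuval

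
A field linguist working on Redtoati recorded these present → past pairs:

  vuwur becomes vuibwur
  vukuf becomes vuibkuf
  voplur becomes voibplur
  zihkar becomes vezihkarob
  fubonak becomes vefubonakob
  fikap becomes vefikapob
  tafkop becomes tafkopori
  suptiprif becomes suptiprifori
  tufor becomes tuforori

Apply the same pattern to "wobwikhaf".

vewobwikhafob

vuwur and zihkar both end in -r yet inflect differently (vuibwur, vezihkarob), so the final letter is not what conditions the rule; the last vowel is.
"wobwikhaf" has last vowel 'a'. The stems whose last vowel is 'a' (zihkar → vezihkarob, fubonak → vefubonakob, fikap → vefikapob) add ve- … -ob around the stem.
So wobwikhaf → vewobwikhafob.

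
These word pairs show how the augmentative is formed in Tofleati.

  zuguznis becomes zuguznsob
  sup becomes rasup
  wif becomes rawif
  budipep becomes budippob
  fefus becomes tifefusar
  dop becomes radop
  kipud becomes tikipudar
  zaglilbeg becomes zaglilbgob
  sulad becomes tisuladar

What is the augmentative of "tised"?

sup and budipep both end in -p yet inflect differently (rasup, budippob), so the final letter is not what conditions the rule; the number of vowels is.
"tised" has 2 vowels. The stems with 2 vowels (kipud → tikipudar, fefus → tifefusar, sulad → tisuladar) add ti- … -ar around the stem.
So tised → titisedar.

titisedar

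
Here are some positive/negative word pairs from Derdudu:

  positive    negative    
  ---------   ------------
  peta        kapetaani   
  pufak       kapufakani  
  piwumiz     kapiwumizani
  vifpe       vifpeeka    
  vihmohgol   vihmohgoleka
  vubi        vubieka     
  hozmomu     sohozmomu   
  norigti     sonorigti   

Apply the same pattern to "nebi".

vubi and norigti both end in -i yet inflect differently (vubieka, sonorigti), so the final letter is not what conditions the rule; the first letter is.
"nebi" begins with n-. The one such stem in the data (norigti → sonorigti) adds the prefix so-, so the same rule applies.
The other patterns: stems beginning with p- add ka- … -ani around the stem; stems beginning with v- add -eka.
So nebi → sonebi.

sonebi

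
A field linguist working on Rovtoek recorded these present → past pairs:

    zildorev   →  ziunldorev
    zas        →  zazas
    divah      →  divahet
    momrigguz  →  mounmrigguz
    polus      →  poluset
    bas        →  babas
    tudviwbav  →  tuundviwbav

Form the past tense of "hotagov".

"hotagov" has 3 vowels. The stems with 3 vowels (zildorev → ziunldorev, momrigguz → mounmrigguz, tudviwbav → tuundviwbav) insert -un- after the first vowel.
So hotagov → hountagov.

hountagov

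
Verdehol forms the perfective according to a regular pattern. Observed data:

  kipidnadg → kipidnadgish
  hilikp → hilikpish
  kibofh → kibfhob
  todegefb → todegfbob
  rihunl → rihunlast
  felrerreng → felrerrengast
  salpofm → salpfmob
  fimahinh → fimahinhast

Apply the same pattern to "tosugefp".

"tosugefp" has second-to-last letter 'f'. The stems whose second-to-last letter is 'f' (todegefb → todegfbob, salpofm → salpfmob, kibofh → kibfhob) delete the last vowel and add -ob.
The other patterns: stems whose second-to-last letter is 'n' add -ast; stems whose second-to-last letter is 'd' or 'k' add -ish.
So tosugefp → tosugfpob.

tosugfpob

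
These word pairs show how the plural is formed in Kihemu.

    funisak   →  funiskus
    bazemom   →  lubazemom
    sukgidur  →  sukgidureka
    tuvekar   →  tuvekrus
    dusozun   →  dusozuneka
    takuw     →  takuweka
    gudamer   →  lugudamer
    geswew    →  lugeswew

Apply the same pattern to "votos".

sukgidur and tuvekar both end in -r yet inflect differently (sukgidureka, tuvekrus), so the final letter is not what conditions the rule; the last vowel is.
"votos" has last vowel 'o'. The one such stem in the data (bazemom → lubazemom) adds the prefix lu-, so the same rule applies.
The other patterns: stems whose last vowel is 'u' add -eka; stems whose last vowel is 'a' delete the last vowel and add -us.
So votos → luvotos.

luvotos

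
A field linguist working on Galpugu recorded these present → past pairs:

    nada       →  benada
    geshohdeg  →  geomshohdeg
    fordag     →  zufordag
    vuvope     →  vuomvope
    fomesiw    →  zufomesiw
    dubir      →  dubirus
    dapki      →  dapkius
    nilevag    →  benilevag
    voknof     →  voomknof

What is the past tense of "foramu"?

"foramu" begins with f-. The stems beginning with f- (fomesiw → zufomesiw, fordag → zufordag) add the prefix zu-.
The other patterns: stems beginning with d- add -us; stems beginning with n- add the prefix be-; stems beginning with g- or v- insert -om- after the first vowel.
So foramu → zuforamu.

zuforamu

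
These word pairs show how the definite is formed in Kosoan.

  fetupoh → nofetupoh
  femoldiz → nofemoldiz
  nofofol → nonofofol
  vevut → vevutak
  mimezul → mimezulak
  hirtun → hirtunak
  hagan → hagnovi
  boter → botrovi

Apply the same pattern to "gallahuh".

gallahuhak

nofofol and mimezul both end in -l yet inflect differently (nonofofol, mimezulak), so the final letter is not what conditions the rule; the last vowel is.
"gallahuh" has last vowel 'u'. The stems whose last vowel is 'u' (vevut → vevutak, mimezul → mimezulak, hirtun → hirtunak) add -ak.
The other patterns: stems whose last vowel is 'i' or 'o' add the prefix no-; stems whose last vowel is 'a' or 'e' delete the last vowel and add -ovi.
So gallahuh → gallahuhak.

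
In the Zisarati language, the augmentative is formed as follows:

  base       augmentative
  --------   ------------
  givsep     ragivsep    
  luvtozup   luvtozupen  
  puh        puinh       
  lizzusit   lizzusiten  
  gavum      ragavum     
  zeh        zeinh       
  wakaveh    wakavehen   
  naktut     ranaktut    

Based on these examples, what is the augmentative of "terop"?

raterop

givsep and luvtozup both end in -p yet inflect differently (ragivsep, luvtozupen), so the final letter is not what conditions the rule; the number of vowels is.
"terop" has 2 vowels. The stems with 2 vowels (naktut → ranaktut, givsep → ragivsep, gavum → ragavum) add the prefix ra-.
The other patterns: stems with 1 vowel insert -in- after the first vowel; stems with 3 vowels add -en.
So terop → raterop.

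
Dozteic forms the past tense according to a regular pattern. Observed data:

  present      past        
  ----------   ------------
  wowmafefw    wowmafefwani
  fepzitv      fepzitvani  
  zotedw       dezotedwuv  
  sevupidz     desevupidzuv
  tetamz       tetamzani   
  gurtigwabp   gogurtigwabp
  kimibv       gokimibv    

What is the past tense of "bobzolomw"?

bobzolomwani

"bobzolomw" has second-to-last letter 'm'. The one such stem in the data (tetamz → tetamzani) adds -ani, so the same rule applies.
The other patterns: stems whose second-to-last letter is 'b' add the prefix go-; stems whose second-to-last letter is 'd' add de- … -uv around the stem.
So bobzolomw → bobzolomwani.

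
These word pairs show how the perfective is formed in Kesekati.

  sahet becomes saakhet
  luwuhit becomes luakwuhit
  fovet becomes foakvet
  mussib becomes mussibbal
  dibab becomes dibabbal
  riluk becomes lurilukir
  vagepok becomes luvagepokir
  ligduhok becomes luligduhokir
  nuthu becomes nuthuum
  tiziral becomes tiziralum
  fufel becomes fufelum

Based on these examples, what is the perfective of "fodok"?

"fodok" ends in -k. The stems ending in -k (riluk → lurilukir, vagepok → luvagepokir, ligduhok → luligduhokir) add lu- … -ir around the stem.
So fodok → lufodokir.

lufodokir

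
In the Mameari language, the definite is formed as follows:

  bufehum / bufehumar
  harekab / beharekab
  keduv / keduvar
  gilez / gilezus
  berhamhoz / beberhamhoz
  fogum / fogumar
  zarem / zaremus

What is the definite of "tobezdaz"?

zarem and bufehum both end in -m yet inflect differently (zaremus, bufehumar), so the final letter is not what conditions the rule; the last vowel is.
"tobezdaz" has last vowel 'a'. The one such stem in the data (harekab → beharekab) adds the prefix be-, so the same rule applies.
So tobezdaz → betobezdaz.

betobezdaz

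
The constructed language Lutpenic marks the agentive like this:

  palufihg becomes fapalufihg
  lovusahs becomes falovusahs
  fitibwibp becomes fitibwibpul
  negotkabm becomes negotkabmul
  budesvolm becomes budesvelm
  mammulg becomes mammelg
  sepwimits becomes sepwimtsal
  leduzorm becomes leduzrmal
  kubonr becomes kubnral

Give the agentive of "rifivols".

rifivels

"rifivols" has second-to-last letter 'l'. The stems whose second-to-last letter is 'l' (budesvolm → budesvelm, mammulg → mammelg) change the last vowel to 'e'.
The other patterns: stems whose second-to-last letter is 'h' add the prefix fa-; stems whose second-to-last letter is 'b' add -ul; stems whose second-to-last letter is 'n', 'r' or 't' delete the last vowel and add -al.
So rifivols → rifivels.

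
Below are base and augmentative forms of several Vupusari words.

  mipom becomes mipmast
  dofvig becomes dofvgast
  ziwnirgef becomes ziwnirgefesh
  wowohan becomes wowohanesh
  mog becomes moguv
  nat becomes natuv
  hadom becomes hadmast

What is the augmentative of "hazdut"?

hazdtast

"hazdut" has 2 vowels. The stems with 2 vowels (hadom → hadmast, mipom → mipmast, dofvig → dofvgast) delete the last vowel and add -ast.
So hazdut → hazdtast.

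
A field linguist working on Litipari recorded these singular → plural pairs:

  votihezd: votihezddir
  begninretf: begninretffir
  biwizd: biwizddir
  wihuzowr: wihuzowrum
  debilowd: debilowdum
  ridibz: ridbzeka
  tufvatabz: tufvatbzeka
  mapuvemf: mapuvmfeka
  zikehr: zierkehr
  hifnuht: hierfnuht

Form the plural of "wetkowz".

votihezd and debilowd both end in -d yet inflect differently (votihezddir, debilowdum), so the final letter is not what conditions the rule; the second-to-last letter is.
"wetkowz" has second-to-last letter 'w'. The stems whose second-to-last letter is 'w' (wihuzowr → wihuzowrum, debilowd → debilowdum) add -um.
The other patterns: stems whose second-to-last letter is 't' or 'z' double the final consonant and add -ir; stems whose second-to-last letter is 'b' or 'm' delete the last vowel and add -eka; stems whose second-to-last letter is 'h' insert -er- after the first vowel.
So wetkowz → wetkowzum.

wetkowzum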